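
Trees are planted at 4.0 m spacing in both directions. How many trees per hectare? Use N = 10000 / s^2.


N = 10000 / 4.0^2 = 10000 / 16 = 625.000 ≈ 625 trees/ha

625 trees/ha


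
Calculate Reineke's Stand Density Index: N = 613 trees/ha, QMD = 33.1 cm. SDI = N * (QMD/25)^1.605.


QMD/25 = 33.1/25 = 1.324
(1.324)^1.605 = exp(1.605 * ln(1.324)) = exp(1.605 * 0.280657) = exp(0.450454) = 1.56902
SDI = 613 * 1.56902 = 961.809 ≈ 962

962


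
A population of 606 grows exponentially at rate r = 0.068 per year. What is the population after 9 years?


r*t = 0.068 * 9 = 0.612
exp(0.612) = 1.84412
N = 606 * 1.84412 = 1117.54 ≈ 1118

1118


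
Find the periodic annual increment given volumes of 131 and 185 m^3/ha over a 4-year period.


PAI = (V2 - V1) / period = (185 - 131) / 4 = 54 / 4 = 13.50 m^3/ha/yr

13.50 m^3/ha/yr


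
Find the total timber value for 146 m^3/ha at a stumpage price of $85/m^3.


Value = 146 * 85 = $12410/ha

$12410/ha


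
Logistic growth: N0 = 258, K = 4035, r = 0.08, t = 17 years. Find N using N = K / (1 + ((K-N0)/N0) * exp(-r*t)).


(K - N0)/N0 = (4035 - 258)/258 = 3777/258 = 14.6395
r*t = 0.08 * 17 = 1.36; exp(-1.36) = 0.256661
14.6395 * 0.256661 = 3.75739
1 + 3.75739 = 4.75739
N = 4035 / 4.75739 = 848.154 ≈ 848

848


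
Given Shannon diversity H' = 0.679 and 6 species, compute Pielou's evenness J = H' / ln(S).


ln(6) = 1.79176
J = H' / ln(S) = 0.679 / 1.79176 = 0.378957 ≈ 0.3790

0.3790


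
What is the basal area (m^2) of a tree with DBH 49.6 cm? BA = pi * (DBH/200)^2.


D/200 = 49.6/200 = 0.248 m
(D/200)^2 = 0.248^2 = 0.061504
BA = 3.141593 * 0.061504 = 0.193221 ≈ 0.1932 m^2

0.1932 m^2


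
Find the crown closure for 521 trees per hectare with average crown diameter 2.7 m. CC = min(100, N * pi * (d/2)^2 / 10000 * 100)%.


(d/2)^2 = (2.7/2)^2 = 1.35^2 = 1.8225
Crown area = 3.141593 * 1.8225 = 5.72555 m^2
N * area / 10000 * 100 = 521 * 5.72555 / 10000 * 100 = 29.8301
CC = min(100, 29.8301) = 29.8301 ≈ 29.8%

29.8%


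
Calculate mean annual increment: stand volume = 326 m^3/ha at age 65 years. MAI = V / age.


MAI = 326 / 65 = 5.0154 ≈ 5.02 m^3/ha/yr

5.02 m^3/ha/yr


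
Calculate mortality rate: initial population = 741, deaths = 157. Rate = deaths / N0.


Mortality rate = 157 / 741 = 0.211876 ≈ 0.2119

0.2119


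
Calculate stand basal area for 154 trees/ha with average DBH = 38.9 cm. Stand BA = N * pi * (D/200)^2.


(D/200)^2 = (38.9/200)^2 = 0.1945^2 = 0.03783025
Individual BA = 3.141593 * 0.03783025 = 0.118847 m^2
Stand BA = 154 * 0.118847 = 18.3024 ≈ 18.30 m^2/ha

18.30 m^2/ha


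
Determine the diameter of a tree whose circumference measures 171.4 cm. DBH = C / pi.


DBH = C / pi = 171.4 / 3.141593 = 54.5583 ≈ 54.56 cm

54.56 cm


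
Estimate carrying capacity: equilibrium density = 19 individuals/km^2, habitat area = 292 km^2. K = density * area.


K = 19 * 292 = 5548 individuals

5548 individuals


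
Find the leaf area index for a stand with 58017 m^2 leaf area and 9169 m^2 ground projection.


LAI = 58017 / 9169 = 6.3275 ≈ 6.33

6.33


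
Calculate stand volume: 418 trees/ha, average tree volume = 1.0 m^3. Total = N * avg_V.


V_stand = 418 * 1.0 = 418.0 m^3/ha

418.0 m^3/ha


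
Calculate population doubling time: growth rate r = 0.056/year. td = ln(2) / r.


td = ln(2) / 0.056 = 0.693147 / 0.056 = 12.3776 ≈ 12.4 years

12.4 years


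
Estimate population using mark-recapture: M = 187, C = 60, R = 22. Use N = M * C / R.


N = M * C / R = 187 * 60 / 22 = 11220 / 22 = 510

510 individuals


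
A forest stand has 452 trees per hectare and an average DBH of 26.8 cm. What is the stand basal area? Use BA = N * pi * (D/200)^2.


(D/200)^2 = (26.8/200)^2 = 0.134^2 = 0.017956
Individual BA = 3.141593 * 0.017956 = 0.0564104 m^2
Stand BA = 452 * 0.0564104 = 25.4975 ≈ 25.50 m^2/ha

25.50 m^2/ha


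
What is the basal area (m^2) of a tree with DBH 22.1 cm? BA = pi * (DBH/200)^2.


D/200 = 22.1/200 = 0.1105 m
(D/200)^2 = 0.1105^2 = 0.01221025
BA = 3.141593 * 0.01221025 = 0.0383596 ≈ 0.0384 m^2

0.0384 m^2


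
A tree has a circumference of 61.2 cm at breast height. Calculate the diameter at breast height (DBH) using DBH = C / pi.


DBH = C / pi = 61.2 / 3.141593 = 19.4806 ≈ 19.48 cm

19.48 cm


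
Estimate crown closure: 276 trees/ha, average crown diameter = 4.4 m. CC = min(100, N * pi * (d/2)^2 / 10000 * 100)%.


(d/2)^2 = (4.4/2)^2 = 2.2^2 = 4.84
Crown area = 3.141593 * 4.84 = 15.2053 m^2
N * area / 10000 * 100 = 276 * 15.2053 / 10000 * 100 = 41.9666
CC = min(100, 41.9666) = 41.9666 ≈ 42.0%

42.0%


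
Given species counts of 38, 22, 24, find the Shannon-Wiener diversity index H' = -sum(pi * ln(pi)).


Total N = 38 + 22 + 24 = 84
Per-species terms:
  p = 38/84 = 0.452381; ln(p) = -0.793231; p*ln(p) = 0.452381 * (-0.793231) = -0.358843
  p = 22/84 = 0.261905; ln(p) = -1.339773; p*ln(p) = 0.261905 * (-1.339773) = -0.350893
  p = 24/84 = 0.285714; ln(p) = -1.252764; p*ln(p) = 0.285714 * (-1.252764) = -0.357932
sum(p*ln(p)) = (-0.358843) + (-0.350893) + (-0.357932) = -1.067668
H' = -(-1.067668) = 1.067668 ≈ 1.0677

1.0677


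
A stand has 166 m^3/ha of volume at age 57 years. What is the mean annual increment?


MAI = 166 / 57 = 2.9123 ≈ 2.91 m^3/ha/yr

2.91 m^3/ha/yr


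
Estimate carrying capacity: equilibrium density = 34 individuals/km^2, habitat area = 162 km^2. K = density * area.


K = 34 * 162 = 5508 individuals

5508 individuals


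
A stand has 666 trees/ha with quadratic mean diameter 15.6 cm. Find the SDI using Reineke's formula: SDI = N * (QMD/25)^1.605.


QMD/25 = 15.6/25 = 0.624
(0.624)^1.605 = exp(1.605 * ln(0.624)) = exp(1.605 * (-0.471605)) = exp(-0.756926) = 0.469106
SDI = 666 * 0.469106 = 312.425 ≈ 312

312


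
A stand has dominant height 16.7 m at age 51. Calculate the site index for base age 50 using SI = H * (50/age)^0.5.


50/51 = 0.980392
(0.980392)^0.5 = 0.990147
SI = 16.7 * 0.990147 = 16.5355 ≈ 16.5 m

16.5 m


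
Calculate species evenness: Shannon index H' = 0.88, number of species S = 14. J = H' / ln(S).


ln(14) = 2.63906
J = H' / ln(S) = 0.88 / 2.63906 = 0.333452 ≈ 0.3335

0.3335


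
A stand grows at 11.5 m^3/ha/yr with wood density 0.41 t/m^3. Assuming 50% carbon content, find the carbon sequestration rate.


C = 11.5 * 0.41 * 0.5 = 2.3575 ≈ 2.36 t C/ha/yr

2.36 t C/ha/yr


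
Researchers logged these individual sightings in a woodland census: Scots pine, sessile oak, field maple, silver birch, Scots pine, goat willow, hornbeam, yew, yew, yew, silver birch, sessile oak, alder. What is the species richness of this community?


Total individuals logged = 13
Distinct species (count of individuals): Scots pine (2), sessile oak (2), field maple (1), silver birch (2), goat willow (1), hornbeam (1), yew (3), alder (1)
Species richness = number of distinct species = 8

8


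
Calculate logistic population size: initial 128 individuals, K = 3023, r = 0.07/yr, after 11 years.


(K - N0)/N0 = (3023 - 128)/128 = 2895/128 = 22.6172
r*t = 0.07 * 11 = 0.77; exp(-0.77) = 0.463013
22.6172 * 0.463013 = 10.4721
1 + 10.4721 = 11.4721
N = 3023 / 11.4721 = 263.509 ≈ 264

264


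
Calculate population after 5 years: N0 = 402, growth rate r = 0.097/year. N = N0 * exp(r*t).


r*t = 0.097 * 5 = 0.485
exp(0.485) = 1.62418
N = 402 * 1.62418 = 652.920 ≈ 653

653


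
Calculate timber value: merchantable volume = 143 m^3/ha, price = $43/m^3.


Value = 143 * 43 = $6149/ha

$6149/ha


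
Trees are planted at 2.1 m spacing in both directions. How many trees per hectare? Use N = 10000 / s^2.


N = 10000 / 2.1^2 = 10000 / 4.41 = 2267.57 ≈ 2268 trees/ha

2268 trees/ha


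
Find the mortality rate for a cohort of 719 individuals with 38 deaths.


Mortality rate = 38 / 719 = 0.052851 ≈ 0.0529

0.0529


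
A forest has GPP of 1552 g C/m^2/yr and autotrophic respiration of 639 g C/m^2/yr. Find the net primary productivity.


NPP = GPP - Ra = 1552 - 639 = 913 g C/m^2/yr

913 g C/m^2/yr


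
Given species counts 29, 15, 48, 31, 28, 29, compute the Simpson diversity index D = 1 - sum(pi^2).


Total N = 29 + 15 + 48 + 31 + 28 + 29 = 180
Per-species terms:
  p = 29/180 = 0.161111; p^2 = 0.161111^2 = 0.025957
  p = 15/180 = 0.083333; p^2 = 0.083333^2 = 0.006944
  p = 48/180 = 0.266667; p^2 = 0.266667^2 = 0.071111
  p = 31/180 = 0.172222; p^2 = 0.172222^2 = 0.029660
  p = 28/180 = 0.155556; p^2 = 0.155556^2 = 0.024198
  p = 29/180 = 0.161111; p^2 = 0.161111^2 = 0.025957
sum(p^2) = 0.025957 + 0.006944 + 0.071111 + 0.029660 + 0.024198 + 0.025957 = 0.183827
D = 1 - 0.183827 = 0.816173 ≈ 0.8162

0.8162


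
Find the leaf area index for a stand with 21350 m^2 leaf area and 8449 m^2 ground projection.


LAI = 21350 / 8449 = 2.5269 ≈ 2.53

2.53


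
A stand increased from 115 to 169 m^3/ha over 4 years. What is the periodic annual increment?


PAI = (V2 - V1) / period = (169 - 115) / 4 = 54 / 4 = 13.50 m^3/ha/yr

13.50 m^3/ha/yr


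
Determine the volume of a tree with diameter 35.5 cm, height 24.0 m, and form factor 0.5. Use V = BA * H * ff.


(D/200)^2 = (35.5/200)^2 = 0.1775^2 = 0.03150625
BA = 3.141593 * 0.03150625 = 0.0989798 m^2
V = 0.0989798 * 24.0 * 0.5 = 1.18776 ≈ 1.188 m^3

1.188 m^3


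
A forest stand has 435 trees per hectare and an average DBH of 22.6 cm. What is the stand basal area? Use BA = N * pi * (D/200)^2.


(D/200)^2 = (22.6/200)^2 = 0.113^2 = 0.012769
Individual BA = 3.141593 * 0.012769 = 0.0401150 m^2
Stand BA = 435 * 0.0401150 = 17.4500 ≈ 17.45 m^2/ha

17.45 m^2/ha


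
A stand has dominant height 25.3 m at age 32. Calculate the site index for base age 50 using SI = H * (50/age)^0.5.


50/32 = 1.56250
(1.56250)^0.5 = 1.25000
SI = 25.3 * 1.25000 = 31.6250 ≈ 31.6 m

31.6 m


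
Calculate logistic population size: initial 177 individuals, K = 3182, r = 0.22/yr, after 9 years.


(K - N0)/N0 = (3182 - 177)/177 = 3005/177 = 16.9774
r*t = 0.22 * 9 = 1.98; exp(-1.98) = 0.138069
16.9774 * 0.138069 = 2.34405
1 + 2.34405 = 3.34405
N = 3182 / 3.34405 = 951.541 ≈ 952

952


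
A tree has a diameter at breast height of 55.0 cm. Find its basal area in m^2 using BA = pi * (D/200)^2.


D/200 = 55.0/200 = 0.275 m
(D/200)^2 = 0.275^2 = 0.075625
BA = 3.141593 * 0.075625 = 0.237583 ≈ 0.2376 m^2

0.2376 m^2


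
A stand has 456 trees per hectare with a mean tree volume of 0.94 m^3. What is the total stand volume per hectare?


V_stand = 456 * 0.94 = 428.64 ≈ 428.6 m^3/ha

428.6 m^3/ha


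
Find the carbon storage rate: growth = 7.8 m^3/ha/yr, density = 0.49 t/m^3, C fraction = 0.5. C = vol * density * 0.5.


C = 7.8 * 0.49 * 0.5 = 1.911 ≈ 1.91 t C/ha/yr

1.91 t C/ha/yr


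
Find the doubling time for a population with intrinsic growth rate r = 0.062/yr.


td = ln(2) / 0.062 = 0.693147 / 0.062 = 11.1798 ≈ 11.2 years

11.2 years


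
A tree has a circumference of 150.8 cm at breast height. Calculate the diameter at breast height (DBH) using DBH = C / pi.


DBH = C / pi = 150.8 / 3.141593 = 48.0011 ≈ 48.00 cm

48.00 cm


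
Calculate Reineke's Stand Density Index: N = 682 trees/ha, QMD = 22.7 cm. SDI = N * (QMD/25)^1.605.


QMD/25 = 22.7/25 = 0.908
(0.908)^1.605 = exp(1.605 * ln(0.908)) = exp(1.605 * (-0.0965109)) = exp(-0.154900) = 0.856501
SDI = 682 * 0.856501 = 584.134 ≈ 584

584


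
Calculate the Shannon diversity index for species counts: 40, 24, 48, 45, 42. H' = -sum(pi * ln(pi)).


Total N = 40 + 24 + 48 + 45 + 42 = 199
Per-species terms:
  p = 40/199 = 0.201005; ln(p) = -1.604425; p*ln(p) = 0.201005 * (-1.604425) = -0.322497
  p = 24/199 = 0.120603; ln(p) = -2.115251; p*ln(p) = 0.120603 * (-2.115251) = -0.255106
  p = 48/199 = 0.241206; ln(p) = -1.422104; p*ln(p) = 0.241206 * (-1.422104) = -0.343020
  p = 45/199 = 0.226131; ln(p) = -1.486641; p*ln(p) = 0.226131 * (-1.486641) = -0.336176
  p = 42/199 = 0.211055; ln(p) = -1.555637; p*ln(p) = 0.211055 * (-1.555637) = -0.328325
sum(p*ln(p)) = (-0.322497) + (-0.255106) + (-0.343020) + (-0.336176) + (-0.328325) = -1.585124
H' = -(-1.585124) = 1.585124 ≈ 1.5851

1.5851


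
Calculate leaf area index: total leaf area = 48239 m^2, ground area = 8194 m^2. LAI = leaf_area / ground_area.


LAI = 48239 / 8194 = 5.8871 ≈ 5.89

5.89


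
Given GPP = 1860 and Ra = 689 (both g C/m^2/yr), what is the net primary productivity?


NPP = GPP - Ra = 1860 - 689 = 1171 g C/m^2/yr

1171 g C/m^2/yr


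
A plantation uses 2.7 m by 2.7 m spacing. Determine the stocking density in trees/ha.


N = 10000 / 2.7^2 = 10000 / 7.29 = 1371.74 ≈ 1372 trees/ha

1372 trees/ha


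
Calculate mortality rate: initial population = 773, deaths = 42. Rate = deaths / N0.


Mortality rate = 42 / 773 = 0.054334 ≈ 0.0543

0.0543


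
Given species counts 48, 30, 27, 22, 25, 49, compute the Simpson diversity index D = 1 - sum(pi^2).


Total N = 48 + 30 + 27 + 22 + 25 + 49 = 201
Per-species terms:
  p = 48/201 = 0.238806; p^2 = 0.238806^2 = 0.057028
  p = 30/201 = 0.149254; p^2 = 0.149254^2 = 0.022277
  p = 27/201 = 0.134328; p^2 = 0.134328^2 = 0.018044
  p = 22/201 = 0.109453; p^2 = 0.109453^2 = 0.011980
  p = 25/201 = 0.124378; p^2 = 0.124378^2 = 0.015470
  p = 49/201 = 0.243781; p^2 = 0.243781^2 = 0.059429
sum(p^2) = 0.057028 + 0.022277 + 0.018044 + 0.011980 + 0.015470 + 0.059429 = 0.184228
D = 1 - 0.184228 = 0.815772 ≈ 0.8158

0.8158


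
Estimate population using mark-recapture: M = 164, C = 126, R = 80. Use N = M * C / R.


N = M * C / R = 164 * 126 / 80 = 20664 / 80 = 258.30 ≈ 258

258 individuals


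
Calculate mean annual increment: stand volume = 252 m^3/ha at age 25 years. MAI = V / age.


MAI = 252 / 25 = 10.08 m^3/ha/yr

10.08 m^3/ha/yr


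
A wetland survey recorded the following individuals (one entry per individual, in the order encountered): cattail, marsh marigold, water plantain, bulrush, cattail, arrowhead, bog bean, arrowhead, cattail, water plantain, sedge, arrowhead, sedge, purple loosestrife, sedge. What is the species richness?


Total individuals logged = 15
Distinct species (count of individuals): cattail (3), marsh marigold (1), water plantain (2), bulrush (1), arrowhead (3), bog bean (1), sedge (3), purple loosestrife (1)
Species richness = number of distinct species = 8

8


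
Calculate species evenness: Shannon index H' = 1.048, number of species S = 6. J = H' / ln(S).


ln(6) = 1.79176
J = H' / ln(S) = 1.048 / 1.79176 = 0.584900 ≈ 0.5849

0.5849


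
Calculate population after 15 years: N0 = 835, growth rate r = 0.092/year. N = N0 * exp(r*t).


r*t = 0.092 * 15 = 1.38
exp(1.38) = 3.97490
N = 835 * 3.97490 = 3319.04 ≈ 3319

3319


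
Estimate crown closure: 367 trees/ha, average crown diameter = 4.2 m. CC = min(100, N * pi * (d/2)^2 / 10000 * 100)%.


(d/2)^2 = (4.2/2)^2 = 2.1^2 = 4.41
Crown area = 3.141593 * 4.41 = 13.8544 m^2
N * area / 10000 * 100 = 367 * 13.8544 / 10000 * 100 = 50.8456
CC = min(100, 50.8456) = 50.8456 ≈ 50.8%

50.8%


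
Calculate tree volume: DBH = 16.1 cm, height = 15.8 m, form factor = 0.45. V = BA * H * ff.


(D/200)^2 = (16.1/200)^2 = 0.0805^2 = 0.00648025
BA = 3.141593 * 0.00648025 = 0.0203583 m^2
V = 0.0203583 * 15.8 * 0.45 = 0.144748 ≈ 0.145 m^3

0.145 m^3


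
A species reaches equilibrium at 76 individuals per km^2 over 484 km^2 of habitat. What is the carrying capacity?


K = 76 * 484 = 36784 individuals

36784 individuals


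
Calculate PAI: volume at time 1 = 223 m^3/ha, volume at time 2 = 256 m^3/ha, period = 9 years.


PAI = (V2 - V1) / period = (256 - 223) / 9 = 33 / 9 = 3.6667 ≈ 3.67 m^3/ha/yr

3.67 m^3/ha/yr


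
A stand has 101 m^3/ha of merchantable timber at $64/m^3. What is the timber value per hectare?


Value = 101 * 64 = $6464/ha

$6464/ha


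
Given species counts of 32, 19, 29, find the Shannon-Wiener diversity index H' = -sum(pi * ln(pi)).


Total N = 32 + 19 + 29 = 80
Per-species terms:
  p = 32/80 = 0.400000; ln(p) = -0.916291; p*ln(p) = 0.400000 * (-0.916291) = -0.366516
  p = 19/80 = 0.237500; ln(p) = -1.437588; p*ln(p) = 0.237500 * (-1.437588) = -0.341427
  p = 29/80 = 0.362500; ln(p) = -1.014731; p*ln(p) = 0.362500 * (-1.014731) = -0.367840
sum(p*ln(p)) = (-0.366516) + (-0.341427) + (-0.367840) = -1.075783
H' = -(-1.075783) = 1.075783 ≈ 1.0758

1.0758


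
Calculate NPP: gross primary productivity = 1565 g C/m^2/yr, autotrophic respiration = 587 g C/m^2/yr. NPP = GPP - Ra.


NPP = GPP - Ra = 1565 - 587 = 978 g C/m^2/yr

978 g C/m^2/yr


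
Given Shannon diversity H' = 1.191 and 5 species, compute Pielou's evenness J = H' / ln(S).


ln(5) = 1.60944
J = H' / ln(S) = 1.191 / 1.60944 = 0.740009 ≈ 0.7400

0.7400


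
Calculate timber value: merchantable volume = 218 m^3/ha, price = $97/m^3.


Value = 218 * 97 = $21146/ha

$21146/ha


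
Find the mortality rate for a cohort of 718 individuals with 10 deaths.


Mortality rate = 10 / 718 = 0.013928 ≈ 0.0139

0.0139


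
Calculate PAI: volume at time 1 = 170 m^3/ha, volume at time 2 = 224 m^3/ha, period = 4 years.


PAI = (V2 - V1) / period = (224 - 170) / 4 = 54 / 4 = 13.50 m^3/ha/yr

13.50 m^3/ha/yr


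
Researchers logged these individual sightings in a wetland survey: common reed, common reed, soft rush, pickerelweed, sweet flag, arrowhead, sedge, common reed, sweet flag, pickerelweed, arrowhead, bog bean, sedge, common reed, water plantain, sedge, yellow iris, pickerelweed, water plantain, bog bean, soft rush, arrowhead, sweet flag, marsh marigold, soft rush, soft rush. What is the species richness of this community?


Total individuals logged = 26
Distinct species (count of individuals): common reed (4), soft rush (4), pickerelweed (3), sweet flag (3), arrowhead (3), sedge (3), bog bean (2), water plantain (2), yellow iris (1), marsh marigold (1)
Species richness = number of distinct species = 10

10


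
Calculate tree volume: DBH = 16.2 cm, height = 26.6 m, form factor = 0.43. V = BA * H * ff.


(D/200)^2 = (16.2/200)^2 = 0.081^2 = 0.006561
BA = 3.141593 * 0.006561 = 0.0206120 m^2
V = 0.0206120 * 26.6 * 0.43 = 0.235760 ≈ 0.236 m^3

0.236 m^3


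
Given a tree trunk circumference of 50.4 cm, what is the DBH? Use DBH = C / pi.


DBH = C / pi = 50.4 / 3.141593 = 16.0428 ≈ 16.04 cm

16.04 cm


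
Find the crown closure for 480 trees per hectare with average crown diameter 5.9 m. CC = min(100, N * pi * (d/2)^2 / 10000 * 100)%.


(d/2)^2 = (5.9/2)^2 = 2.95^2 = 8.7025
Crown area = 3.141593 * 8.7025 = 27.3397 m^2
N * area / 10000 * 100 = 480 * 27.3397 / 10000 * 100 = 131.231
CC = min(100, 131.231) = 100%

100%


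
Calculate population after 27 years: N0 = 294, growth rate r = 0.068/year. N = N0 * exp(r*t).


r*t = 0.068 * 27 = 1.836
exp(1.836) = 6.27140
N = 294 * 6.27140 = 1843.79 ≈ 1844

1844


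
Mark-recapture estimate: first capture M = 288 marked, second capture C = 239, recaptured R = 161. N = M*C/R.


N = M * C / R = 288 * 239 / 161 = 68832 / 161 = 427.53 ≈ 428

428 individuals


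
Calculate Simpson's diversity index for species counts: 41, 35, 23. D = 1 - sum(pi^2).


Total N = 41 + 35 + 23 = 99
Per-species terms:
  p = 41/99 = 0.414141; p^2 = 0.414141^2 = 0.171513
  p = 35/99 = 0.353535; p^2 = 0.353535^2 = 0.124987
  p = 23/99 = 0.232323; p^2 = 0.232323^2 = 0.053974
sum(p^2) = 0.171513 + 0.124987 + 0.053974 = 0.350474
D = 1 - 0.350474 = 0.649526 ≈ 0.6495

0.6495


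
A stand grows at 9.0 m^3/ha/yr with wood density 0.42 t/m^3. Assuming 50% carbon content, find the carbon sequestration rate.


C = 9.0 * 0.42 * 0.5 = 1.89 t C/ha/yr

1.89 t C/ha/yr


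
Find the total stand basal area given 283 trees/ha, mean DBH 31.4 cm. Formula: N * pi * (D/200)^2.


(D/200)^2 = (31.4/200)^2 = 0.157^2 = 0.024649
Individual BA = 3.141593 * 0.024649 = 0.0774371 m^2
Stand BA = 283 * 0.0774371 = 21.9147 ≈ 21.91 m^2/ha

21.91 m^2/ha


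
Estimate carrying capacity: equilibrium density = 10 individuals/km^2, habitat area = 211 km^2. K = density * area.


K = 10 * 211 = 2110 individuals

2110 individuals


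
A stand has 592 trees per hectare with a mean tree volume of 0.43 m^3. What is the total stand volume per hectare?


V_stand = 592 * 0.43 = 254.56 ≈ 254.6 m^3/ha

254.6 m^3/ha


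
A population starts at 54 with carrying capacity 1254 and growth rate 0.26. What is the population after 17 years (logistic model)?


(K - N0)/N0 = (1254 - 54)/54 = 1200/54 = 22.2222
r*t = 0.26 * 17 = 4.42; exp(-4.42) = 0.0120342
22.2222 * 0.0120342 = 0.267426
1 + 0.267426 = 1.26743
N = 1254 / 1.26743 = 989.404 ≈ 989

989


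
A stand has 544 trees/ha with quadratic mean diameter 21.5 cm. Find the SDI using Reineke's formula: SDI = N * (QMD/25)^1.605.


QMD/25 = 21.5/25 = 0.86
(0.86)^1.605 = exp(1.605 * ln(0.86)) = exp(1.605 * (-0.150823)) = exp(-0.242071) = 0.785000
SDI = 544 * 0.785000 = 427.040 ≈ 427

427


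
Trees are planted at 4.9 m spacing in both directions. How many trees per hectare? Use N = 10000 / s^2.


N = 10000 / 4.9^2 = 10000 / 24.01 = 416.493 ≈ 416 trees/ha

416 trees/ha


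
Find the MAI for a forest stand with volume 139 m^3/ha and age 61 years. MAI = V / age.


MAI = 139 / 61 = 2.2787 ≈ 2.28 m^3/ha/yr

2.28 m^3/ha/yr


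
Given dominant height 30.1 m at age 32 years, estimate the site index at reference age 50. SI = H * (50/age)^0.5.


50/32 = 1.56250
(1.56250)^0.5 = 1.25000
SI = 30.1 * 1.25000 = 37.6250 ≈ 37.6 m

37.6 m


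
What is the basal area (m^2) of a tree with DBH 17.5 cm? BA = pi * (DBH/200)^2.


D/200 = 17.5/200 = 0.0875 m
(D/200)^2 = 0.0875^2 = 0.00765625
BA = 3.141593 * 0.00765625 = 0.0240528 ≈ 0.0241 m^2

0.0241 m^2


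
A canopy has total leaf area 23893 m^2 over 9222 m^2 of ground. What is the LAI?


LAI = 23893 / 9222 = 2.5909 ≈ 2.59

2.59


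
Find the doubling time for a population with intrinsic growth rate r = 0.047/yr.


td = ln(2) / 0.047 = 0.693147 / 0.047 = 14.7478 ≈ 14.7 years

14.7 years


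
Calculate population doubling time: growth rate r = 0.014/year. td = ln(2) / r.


td = ln(2) / 0.014 = 0.693147 / 0.014 = 49.5105 ≈ 49.5 years

49.5 years


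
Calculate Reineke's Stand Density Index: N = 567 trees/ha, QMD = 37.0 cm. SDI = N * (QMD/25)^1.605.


QMD/25 = 37.0/25 = 1.48
(1.48)^1.605 = exp(1.605 * ln(1.48)) = exp(1.605 * 0.392042) = exp(0.629227) = 1.87616
SDI = 567 * 1.87616 = 1063.78 ≈ 1064

1064


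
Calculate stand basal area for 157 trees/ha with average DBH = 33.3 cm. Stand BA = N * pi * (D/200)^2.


(D/200)^2 = (33.3/200)^2 = 0.1665^2 = 0.02772225
Individual BA = 3.141593 * 0.02772225 = 0.0870920 m^2
Stand BA = 157 * 0.0870920 = 13.6734 ≈ 13.67 m^2/ha

13.67 m^2/ha


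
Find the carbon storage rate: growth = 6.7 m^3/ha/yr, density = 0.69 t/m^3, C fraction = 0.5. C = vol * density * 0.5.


C = 6.7 * 0.69 * 0.5 = 2.3115 ≈ 2.31 t C/ha/yr

2.31 t C/ha/yr


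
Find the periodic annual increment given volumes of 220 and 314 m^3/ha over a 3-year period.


PAI = (V2 - V1) / period = (314 - 220) / 3 = 94 / 3 = 31.3333 ≈ 31.33 m^3/ha/yr

31.33 m^3/ha/yr


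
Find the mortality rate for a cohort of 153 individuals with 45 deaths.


Mortality rate = 45 / 153 = 0.294118 ≈ 0.2941

0.2941


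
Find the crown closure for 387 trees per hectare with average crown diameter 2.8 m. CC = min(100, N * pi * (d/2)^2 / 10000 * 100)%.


(d/2)^2 = (2.8/2)^2 = 1.4^2 = 1.96
Crown area = 3.141593 * 1.96 = 6.15752 m^2
N * area / 10000 * 100 = 387 * 6.15752 / 10000 * 100 = 23.8296
CC = min(100, 23.8296) = 23.8296 ≈ 23.8%

23.8%


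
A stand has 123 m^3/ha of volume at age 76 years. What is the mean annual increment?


MAI = 123 / 76 = 1.6184 ≈ 1.62 m^3/ha/yr

1.62 m^3/ha/yr


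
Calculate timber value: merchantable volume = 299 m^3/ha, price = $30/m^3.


Value = 299 * 30 = $8970/ha

$8970/ha


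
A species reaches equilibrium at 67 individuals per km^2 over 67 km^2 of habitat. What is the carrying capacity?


K = 67 * 67 = 4489 individuals

4489 individuals


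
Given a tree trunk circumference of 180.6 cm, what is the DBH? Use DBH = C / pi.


DBH = C / pi = 180.6 / 3.141593 = 57.4868 ≈ 57.49 cm

57.49 cm


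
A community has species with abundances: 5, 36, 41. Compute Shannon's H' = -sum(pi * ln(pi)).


Total N = 5 + 36 + 41 = 82
Per-species terms:
  p = 5/82 = 0.060976; ln(p) = -2.797275; p*ln(p) = 0.060976 * (-2.797275) = -0.170567
  p = 36/82 = 0.439024; ln(p) = -0.823201; p*ln(p) = 0.439024 * (-0.823201) = -0.361405
  p = 41/82 = 0.500000; ln(p) = -0.693147; p*ln(p) = 0.500000 * (-0.693147) = -0.346574
sum(p*ln(p)) = (-0.170567) + (-0.361405) + (-0.346574) = -0.878546
H' = -(-0.878546) = 0.878546 ≈ 0.8785

0.8785


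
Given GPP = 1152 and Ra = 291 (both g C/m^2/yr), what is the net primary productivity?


NPP = GPP - Ra = 1152 - 291 = 861 g C/m^2/yr

861 g C/m^2/yr


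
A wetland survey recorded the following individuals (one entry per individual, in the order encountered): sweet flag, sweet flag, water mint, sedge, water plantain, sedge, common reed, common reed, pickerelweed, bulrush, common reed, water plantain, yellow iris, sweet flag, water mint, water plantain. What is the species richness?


Total individuals logged = 16
Distinct species (count of individuals): sweet flag (3), water mint (2), sedge (2), water plantain (3), common reed (3), pickerelweed (1), bulrush (1), yellow iris (1)
Species richness = number of distinct species = 8

8


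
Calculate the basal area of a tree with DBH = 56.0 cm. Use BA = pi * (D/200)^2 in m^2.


D/200 = 56.0/200 = 0.28 m
(D/200)^2 = 0.28^2 = 0.0784
BA = 3.141593 * 0.0784 = 0.246301 ≈ 0.2463 m^2

0.2463 m^2


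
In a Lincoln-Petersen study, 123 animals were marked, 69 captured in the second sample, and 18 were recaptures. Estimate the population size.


N = M * C / R = 123 * 69 / 18 = 8487 / 18 = 471.50 ≈ 472

472 individuals


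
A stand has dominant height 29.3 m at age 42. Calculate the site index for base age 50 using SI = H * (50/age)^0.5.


50/42 = 1.19048
(1.19048)^0.5 = 1.09109
SI = 29.3 * 1.09109 = 31.9689 ≈ 32.0 m

32.0 m


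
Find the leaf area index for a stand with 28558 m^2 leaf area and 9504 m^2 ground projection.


LAI = 28558 / 9504 = 3.0048 ≈ 3.00

3.00


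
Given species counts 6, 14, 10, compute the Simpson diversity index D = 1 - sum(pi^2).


Total N = 6 + 14 + 10 = 30
Per-species terms:
  p = 6/30 = 0.200000; p^2 = 0.200000^2 = 0.040000
  p = 14/30 = 0.466667; p^2 = 0.466667^2 = 0.217778
  p = 10/30 = 0.333333; p^2 = 0.333333^2 = 0.111111
sum(p^2) = 0.040000 + 0.217778 + 0.111111 = 0.368889
D = 1 - 0.368889 = 0.631111 ≈ 0.6311

0.6311


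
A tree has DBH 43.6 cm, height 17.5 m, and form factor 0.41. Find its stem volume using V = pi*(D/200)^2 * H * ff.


(D/200)^2 = (43.6/200)^2 = 0.218^2 = 0.047524
BA = 3.141593 * 0.047524 = 0.149301 m^2
V = 0.149301 * 17.5 * 0.41 = 1.07123 ≈ 1.071 m^3

1.071 m^3


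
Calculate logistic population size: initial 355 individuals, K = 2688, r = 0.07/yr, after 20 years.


(K - N0)/N0 = (2688 - 355)/355 = 2333/355 = 6.57183
r*t = 0.07 * 20 = 1.4; exp(-1.4) = 0.246597
6.57183 * 0.246597 = 1.62059
1 + 1.62059 = 2.62059
N = 2688 / 2.62059 = 1025.72 ≈ 1026

1026


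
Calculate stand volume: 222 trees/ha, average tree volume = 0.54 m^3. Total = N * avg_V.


V_stand = 222 * 0.54 = 119.88 ≈ 119.9 m^3/ha

119.9 m^3/ha


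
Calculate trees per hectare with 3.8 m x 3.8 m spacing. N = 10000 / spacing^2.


N = 10000 / 3.8^2 = 10000 / 14.44 = 692.521 ≈ 693 trees/ha

693 trees/ha


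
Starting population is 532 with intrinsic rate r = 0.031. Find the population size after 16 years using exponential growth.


r*t = 0.031 * 16 = 0.496
exp(0.496) = 1.64214
N = 532 * 1.64214 = 873.618 ≈ 874

874


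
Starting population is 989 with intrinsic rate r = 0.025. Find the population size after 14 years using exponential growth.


r*t = 0.025 * 14 = 0.35
exp(0.35) = 1.41907
N = 989 * 1.41907 = 1403.46 ≈ 1403

1403


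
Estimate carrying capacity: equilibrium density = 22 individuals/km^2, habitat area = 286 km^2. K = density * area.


K = 22 * 286 = 6292 individuals

6292 individuals


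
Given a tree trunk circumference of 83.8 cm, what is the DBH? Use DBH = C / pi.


DBH = C / pi = 83.8 / 3.141593 = 26.6744 ≈ 26.67 cm

26.67 cm


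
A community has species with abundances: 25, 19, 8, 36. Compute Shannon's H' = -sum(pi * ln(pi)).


Total N = 25 + 19 + 8 + 36 = 88
Per-species terms:
  p = 25/88 = 0.284091; ln(p) = -1.258461; p*ln(p) = 0.284091 * (-1.258461) = -0.357517
  p = 19/88 = 0.215909; ln(p) = -1.532898; p*ln(p) = 0.215909 * (-1.532898) = -0.330966
  p = 8/88 = 0.090909; ln(p) = -2.397896; p*ln(p) = 0.090909 * (-2.397896) = -0.217990
  p = 36/88 = 0.409091; ln(p) = -0.893818; p*ln(p) = 0.409091 * (-0.893818) = -0.365653
sum(p*ln(p)) = (-0.357517) + (-0.330966) + (-0.217990) + (-0.365653) = -1.272126
H' = -(-1.272126) = 1.272126 ≈ 1.2721

1.2721


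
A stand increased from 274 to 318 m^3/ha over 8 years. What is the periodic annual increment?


PAI = (V2 - V1) / period = (318 - 274) / 8 = 44 / 8 = 5.50 m^3/ha/yr

5.50 m^3/ha/yr


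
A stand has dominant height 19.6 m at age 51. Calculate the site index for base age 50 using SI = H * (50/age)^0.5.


50/51 = 0.980392
(0.980392)^0.5 = 0.990147
SI = 19.6 * 0.990147 = 19.4069 ≈ 19.4 m

19.4 m


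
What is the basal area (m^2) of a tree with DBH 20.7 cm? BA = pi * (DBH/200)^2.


D/200 = 20.7/200 = 0.1035 m
(D/200)^2 = 0.1035^2 = 0.01071225
BA = 3.141593 * 0.01071225 = 0.0336535 ≈ 0.0337 m^2

0.0337 m^2


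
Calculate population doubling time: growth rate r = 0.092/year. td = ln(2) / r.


td = ln(2) / 0.092 = 0.693147 / 0.092 = 7.53421 ≈ 7.5 years

7.5 years


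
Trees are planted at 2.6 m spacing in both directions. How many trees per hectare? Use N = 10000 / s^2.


N = 10000 / 2.6^2 = 10000 / 6.76 = 1479.29 ≈ 1479 trees/ha

1479 trees/ha


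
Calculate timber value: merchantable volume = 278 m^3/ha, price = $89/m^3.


Value = 278 * 89 = $24742/ha

$24742/ha


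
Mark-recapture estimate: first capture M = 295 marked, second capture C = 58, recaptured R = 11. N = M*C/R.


N = M * C / R = 295 * 58 / 11 = 17110 / 11 = 1555.45 ≈ 1555

1555 individuals


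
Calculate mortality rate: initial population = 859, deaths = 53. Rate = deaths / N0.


Mortality rate = 53 / 859 = 0.061700 ≈ 0.0617

0.0617


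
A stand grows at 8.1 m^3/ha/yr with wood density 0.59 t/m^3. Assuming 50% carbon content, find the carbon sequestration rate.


C = 8.1 * 0.59 * 0.5 = 2.3895 ≈ 2.39 t C/ha/yr

2.39 t C/ha/yr


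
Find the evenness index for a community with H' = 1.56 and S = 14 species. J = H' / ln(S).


ln(14) = 2.63906
J = H' / ln(S) = 1.56 / 2.63906 = 0.591120 ≈ 0.5911

0.5911


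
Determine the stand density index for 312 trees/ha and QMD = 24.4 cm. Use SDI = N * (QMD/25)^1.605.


QMD/25 = 24.4/25 = 0.976
(0.976)^1.605 = exp(1.605 * ln(0.976)) = exp(1.605 * (-0.0242927)) = exp(-0.0389898) = 0.961761
SDI = 312 * 0.961761 = 300.069 ≈ 300

300


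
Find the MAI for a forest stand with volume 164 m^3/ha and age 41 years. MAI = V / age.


MAI = 164 / 41 = 4.00 m^3/ha/yr

4.00 m^3/ha/yr


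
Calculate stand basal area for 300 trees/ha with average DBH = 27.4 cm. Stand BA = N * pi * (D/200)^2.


(D/200)^2 = (27.4/200)^2 = 0.137^2 = 0.018769
Individual BA = 3.141593 * 0.018769 = 0.0589646 m^2
Stand BA = 300 * 0.0589646 = 17.6894 ≈ 17.69 m^2/ha

17.69 m^2/ha


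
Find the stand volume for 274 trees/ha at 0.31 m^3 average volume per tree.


V_stand = 274 * 0.31 = 84.94 ≈ 84.9 m^3/ha

84.9 m^3/ha


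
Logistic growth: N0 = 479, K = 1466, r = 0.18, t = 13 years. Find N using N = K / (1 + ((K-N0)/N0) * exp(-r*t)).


(K - N0)/N0 = (1466 - 479)/479 = 987/479 = 2.06054
r*t = 0.18 * 13 = 2.34; exp(-2.34) = 0.0963276
2.06054 * 0.0963276 = 0.198487
1 + 0.198487 = 1.19849
N = 1466 / 1.19849 = 1223.21 ≈ 1223

1223


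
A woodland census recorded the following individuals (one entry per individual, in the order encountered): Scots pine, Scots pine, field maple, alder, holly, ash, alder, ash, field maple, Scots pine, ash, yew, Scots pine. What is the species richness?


Total individuals logged = 13
Distinct species (count of individuals): Scots pine (4), field maple (2), alder (2), holly (1), ash (3), yew (1)
Species richness = number of distinct species = 6

6


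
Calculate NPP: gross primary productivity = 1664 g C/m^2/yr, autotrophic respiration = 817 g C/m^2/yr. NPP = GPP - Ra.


NPP = GPP - Ra = 1664 - 817 = 847 g C/m^2/yr

847 g C/m^2/yr


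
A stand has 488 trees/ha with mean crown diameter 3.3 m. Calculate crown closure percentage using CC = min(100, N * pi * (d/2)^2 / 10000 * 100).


(d/2)^2 = (3.3/2)^2 = 1.65^2 = 2.7225
Crown area = 3.141593 * 2.7225 = 8.55299 m^2
N * area / 10000 * 100 = 488 * 8.55299 / 10000 * 100 = 41.7386
CC = min(100, 41.7386) = 41.7386 ≈ 41.7%

41.7%


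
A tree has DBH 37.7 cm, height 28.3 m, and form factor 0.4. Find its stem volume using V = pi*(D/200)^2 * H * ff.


(D/200)^2 = (37.7/200)^2 = 0.1885^2 = 0.03553225
BA = 3.141593 * 0.03553225 = 0.111628 m^2
V = 0.111628 * 28.3 * 0.4 = 1.26363 ≈ 1.264 m^3

1.264 m^3


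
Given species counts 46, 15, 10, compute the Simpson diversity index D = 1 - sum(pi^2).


Total N = 46 + 15 + 10 = 71
Per-species terms:
  p = 46/71 = 0.647887; p^2 = 0.647887^2 = 0.419758
  p = 15/71 = 0.211268; p^2 = 0.211268^2 = 0.044634
  p = 10/71 = 0.140845; p^2 = 0.140845^2 = 0.019837
sum(p^2) = 0.419758 + 0.044634 + 0.019837 = 0.484229
D = 1 - 0.484229 = 0.515771 ≈ 0.5158

0.5158


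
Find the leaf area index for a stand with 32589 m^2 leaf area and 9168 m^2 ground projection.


LAI = 32589 / 9168 = 3.5546 ≈ 3.55

3.55


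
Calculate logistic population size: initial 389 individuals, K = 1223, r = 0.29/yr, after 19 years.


(K - N0)/N0 = (1223 - 389)/389 = 834/389 = 2.14396
r*t = 0.29 * 19 = 5.51; exp(-5.51) = 0.00404611
2.14396 * 0.00404611 = 0.00867470
1 + 0.00867470 = 1.00867
N = 1223 / 1.00867 = 1212.49 ≈ 1212

1212


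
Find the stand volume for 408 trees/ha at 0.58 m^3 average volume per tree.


V_stand = 408 * 0.58 = 236.64 ≈ 236.6 m^3/ha

236.6 m^3/ha


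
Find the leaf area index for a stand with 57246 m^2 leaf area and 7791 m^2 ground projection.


LAI = 57246 / 7791 = 7.3477 ≈ 7.35

7.35


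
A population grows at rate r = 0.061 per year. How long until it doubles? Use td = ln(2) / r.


td = ln(2) / 0.061 = 0.693147 / 0.061 = 11.3631 ≈ 11.4 years

11.4 years


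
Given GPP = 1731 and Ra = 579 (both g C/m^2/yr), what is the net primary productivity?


NPP = GPP - Ra = 1731 - 579 = 1152 g C/m^2/yr

1152 g C/m^2/yr


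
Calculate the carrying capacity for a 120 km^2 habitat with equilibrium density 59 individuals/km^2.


K = 59 * 120 = 7080 individuals

7080 individuals


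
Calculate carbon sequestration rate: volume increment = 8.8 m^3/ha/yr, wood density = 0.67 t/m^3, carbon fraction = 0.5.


C = 8.8 * 0.67 * 0.5 = 2.948 ≈ 2.95 t C/ha/yr

2.95 t C/ha/yr


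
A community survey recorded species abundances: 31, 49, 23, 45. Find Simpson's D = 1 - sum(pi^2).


Total N = 31 + 49 + 23 + 45 = 148
Per-species terms:
  p = 31/148 = 0.209459; p^2 = 0.209459^2 = 0.043873
  p = 49/148 = 0.331081; p^2 = 0.331081^2 = 0.109615
  p = 23/148 = 0.155405; p^2 = 0.155405^2 = 0.024151
  p = 45/148 = 0.304054; p^2 = 0.304054^2 = 0.092449
sum(p^2) = 0.043873 + 0.109615 + 0.024151 + 0.092449 = 0.270088
D = 1 - 0.270088 = 0.729912 ≈ 0.7299

0.7299


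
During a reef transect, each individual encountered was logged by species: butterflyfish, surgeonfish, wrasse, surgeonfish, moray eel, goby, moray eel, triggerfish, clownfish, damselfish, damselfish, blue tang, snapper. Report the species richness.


Total individuals logged = 13
Distinct species (count of individuals): butterflyfish (1), surgeonfish (2), wrasse (1), moray eel (2), goby (1), triggerfish (1), clownfish (1), damselfish (2), blue tang (1), snapper (1)
Species richness = number of distinct species = 10

10


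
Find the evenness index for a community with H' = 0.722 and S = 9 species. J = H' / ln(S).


ln(9) = 2.19722
J = H' / ln(S) = 0.722 / 2.19722 = 0.328597 ≈ 0.3286

0.3286


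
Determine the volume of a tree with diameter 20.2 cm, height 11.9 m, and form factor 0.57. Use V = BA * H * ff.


(D/200)^2 = (20.2/200)^2 = 0.101^2 = 0.010201
BA = 3.141593 * 0.010201 = 0.0320474 m^2
V = 0.0320474 * 11.9 * 0.57 = 0.217378 ≈ 0.217 m^3

0.217 m^3


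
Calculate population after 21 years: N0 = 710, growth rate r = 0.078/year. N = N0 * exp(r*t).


r*t = 0.078 * 21 = 1.638
exp(1.638) = 5.14487
N = 710 * 5.14487 = 3652.86 ≈ 3653

3653


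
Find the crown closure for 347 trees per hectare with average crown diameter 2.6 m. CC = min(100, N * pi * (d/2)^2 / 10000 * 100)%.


(d/2)^2 = (2.6/2)^2 = 1.3^2 = 1.69
Crown area = 3.141593 * 1.69 = 5.30929 m^2
N * area / 10000 * 100 = 347 * 5.30929 / 10000 * 100 = 18.4232
CC = min(100, 18.4232) = 18.4232 ≈ 18.4%

18.4%


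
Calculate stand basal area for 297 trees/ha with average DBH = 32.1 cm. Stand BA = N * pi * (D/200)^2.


(D/200)^2 = (32.1/200)^2 = 0.1605^2 = 0.02576025
Individual BA = 3.141593 * 0.02576025 = 0.0809282 m^2
Stand BA = 297 * 0.0809282 = 24.0357 ≈ 24.04 m^2/ha

24.04 m^2/ha


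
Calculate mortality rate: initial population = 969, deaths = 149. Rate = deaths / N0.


Mortality rate = 149 / 969 = 0.153767 ≈ 0.1538

0.1538


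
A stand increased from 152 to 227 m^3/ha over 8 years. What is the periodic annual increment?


PAI = (V2 - V1) / period = (227 - 152) / 8 = 75 / 8 = 9.3750 ≈ 9.38 m^3/ha/yr

9.38 m^3/ha/yr


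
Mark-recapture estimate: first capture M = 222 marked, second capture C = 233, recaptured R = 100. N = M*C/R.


N = M * C / R = 222 * 233 / 100 = 51726 / 100 = 517.26 ≈ 517

517 individuals


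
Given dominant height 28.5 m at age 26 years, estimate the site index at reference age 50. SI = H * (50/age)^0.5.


50/26 = 1.92308
(1.92308)^0.5 = 1.38675
SI = 28.5 * 1.38675 = 39.5224 ≈ 39.5 m

39.5 m


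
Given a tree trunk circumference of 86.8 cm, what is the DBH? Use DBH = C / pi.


DBH = C / pi = 86.8 / 3.141593 = 27.6293 ≈ 27.63 cm

27.63 cm


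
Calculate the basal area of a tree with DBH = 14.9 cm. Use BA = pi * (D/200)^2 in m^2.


D/200 = 14.9/200 = 0.0745 m
(D/200)^2 = 0.0745^2 = 0.00555025
BA = 3.141593 * 0.00555025 = 0.0174366 ≈ 0.0174 m^2

0.0174 m^2


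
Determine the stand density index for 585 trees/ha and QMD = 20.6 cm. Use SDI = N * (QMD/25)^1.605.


QMD/25 = 20.6/25 = 0.824
(0.824)^1.605 = exp(1.605 * ln(0.824)) = exp(1.605 * (-0.193585)) = exp(-0.310704) = 0.732931
SDI = 585 * 0.732931 = 428.765 ≈ 429

429


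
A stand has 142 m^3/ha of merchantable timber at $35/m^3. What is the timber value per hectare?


Value = 142 * 35 = $4970/ha

$4970/ha


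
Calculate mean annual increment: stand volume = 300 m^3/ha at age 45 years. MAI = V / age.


MAI = 300 / 45 = 6.6667 ≈ 6.67 m^3/ha/yr

6.67 m^3/ha/yr


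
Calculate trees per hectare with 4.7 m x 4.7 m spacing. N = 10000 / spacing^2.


N = 10000 / 4.7^2 = 10000 / 22.09 = 452.694 ≈ 453 trees/ha

453 trees/ha


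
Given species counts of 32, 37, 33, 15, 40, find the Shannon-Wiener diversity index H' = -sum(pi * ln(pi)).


Total N = 32 + 37 + 33 + 15 + 40 = 157
Per-species terms:
  p = 32/157 = 0.203822; ln(p) = -1.590508; p*ln(p) = 0.203822 * (-1.590508) = -0.324181
  p = 37/157 = 0.235669; ln(p) = -1.445327; p*ln(p) = 0.235669 * (-1.445327) = -0.340619
  p = 33/157 = 0.210191; ln(p) = -1.559739; p*ln(p) = 0.210191 * (-1.559739) = -0.327843
  p = 15/157 = 0.095541; ln(p) = -2.348200; p*ln(p) = 0.095541 * (-2.348200) = -0.224349
  p = 40/157 = 0.254777; ln(p) = -1.367367; p*ln(p) = 0.254777 * (-1.367367) = -0.348374
sum(p*ln(p)) = (-0.324181) + (-0.340619) + (-0.327843) + (-0.224349) + (-0.348374) = -1.565366
H' = -(-1.565366) = 1.565366 ≈ 1.5654

1.5654
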